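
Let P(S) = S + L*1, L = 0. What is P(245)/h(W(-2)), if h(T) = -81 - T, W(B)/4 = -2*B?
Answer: -245/97 ≈ -2.5258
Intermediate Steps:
W(B) = -8*B (W(B) = 4*(-2*B) = -8*B)
P(S) = S (P(S) = S + 0*1 = S + 0 = S)
P(245)/h(W(-2)) = 245/(-81 - (-8)*(-2)) = 245/(-81 - 1*16) = 245/(-81 - 16) = 245/(-97) = 245*(-1/97) = -245/97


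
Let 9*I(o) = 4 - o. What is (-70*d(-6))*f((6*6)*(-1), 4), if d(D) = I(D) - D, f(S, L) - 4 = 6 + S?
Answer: 116480/9 ≈ 12942.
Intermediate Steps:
I(o) = 4/9 - o/9 (I(o) = (4 - o)/9 = 4/9 - o/9)
f(S, L) = 10 + S (f(S, L) = 4 + (6 + S) = 10 + S)
d(D) = 4/9 - 10*D/9 (d(D) = (4/9 - D/9) - D = 4/9 - 10*D/9)
(-70*d(-6))*f((6*6)*(-1), 4) = (-70*(4/9 - 10/9*(-6)))*(10 + (6*6)*(-1)) = (-70*(4/9 + 20/3))*(10 + 36*(-1)) = (-70*64/9)*(10 - 36) = -4480/9*(-26) = 116480/9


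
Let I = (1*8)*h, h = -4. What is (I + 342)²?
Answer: 96100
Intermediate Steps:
I = -32 (I = (1*8)*(-4) = 8*(-4) = -32)
(I + 342)² = (-32 + 342)² = 310² = 96100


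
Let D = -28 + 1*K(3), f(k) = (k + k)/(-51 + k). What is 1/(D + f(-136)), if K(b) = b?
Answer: -11/259 ≈ -0.042471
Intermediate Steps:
f(k) = 2*k/(-51 + k) (f(k) = (2*k)/(-51 + k) = 2*k/(-51 + k))
D = -25 (D = -28 + 1*3 = -28 + 3 = -25)
1/(D + f(-136)) = 1/(-25 + 2*(-136)/(-51 - 136)) = 1/(-25 + 2*(-136)/(-187)) = 1/(-25 + 2*(-136)*(-1/187)) = 1/(-25 + 16/11) = 1/(-259/11) = -11/259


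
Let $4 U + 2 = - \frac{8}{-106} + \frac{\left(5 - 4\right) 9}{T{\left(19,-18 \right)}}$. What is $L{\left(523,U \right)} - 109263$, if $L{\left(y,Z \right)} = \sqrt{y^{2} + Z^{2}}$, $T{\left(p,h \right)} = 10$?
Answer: $-109263 + \frac{\sqrt{1229349032449}}{2120} \approx -1.0874 \cdot 10^{5}$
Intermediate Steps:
$U = - \frac{543}{2120}$ ($U = - \frac{1}{2} + \frac{- \frac{8}{-106} + \frac{\left(5 - 4\right) 9}{10}}{4} = - \frac{1}{2} + \frac{\left(-8\right) \left(- \frac{1}{106}\right) + 1 \cdot 9 \cdot \frac{1}{10}}{4} = - \frac{1}{2} + \frac{\frac{4}{53} + 9 \cdot \frac{1}{10}}{4} = - \frac{1}{2} + \frac{\frac{4}{53} + \frac{9}{10}}{4} = - \frac{1}{2} + \frac{1}{4} \cdot \frac{517}{530} = - \frac{1}{2} + \frac{517}{2120} = - \frac{543}{2120} \approx -0.25613$)
$L{\left(y,Z \right)} = \sqrt{Z^{2} + y^{2}}$
$L{\left(523,U \right)} - 109263 = \sqrt{\left(- \frac{543}{2120}\right)^{2} + 523^{2}} - 109263 = \sqrt{\frac{294849}{4494400} + 273529} - 109263 = \sqrt{\frac{1229349032449}{4494400}} - 109263 = \frac{\sqrt{1229349032449}}{2120} - 109263 = -109263 + \frac{\sqrt{1229349032449}}{2120}$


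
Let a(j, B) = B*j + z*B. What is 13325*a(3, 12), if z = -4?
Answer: -159900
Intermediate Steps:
a(j, B) = -4*B + B*j (a(j, B) = B*j - 4*B = -4*B + B*j)
13325*a(3, 12) = 13325*(12*(-4 + 3)) = 13325*(12*(-1)) = 13325*(-12) = -159900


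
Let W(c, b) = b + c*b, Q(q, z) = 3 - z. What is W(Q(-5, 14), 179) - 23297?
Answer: -25087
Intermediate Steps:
W(c, b) = b + b*c
W(Q(-5, 14), 179) - 23297 = 179*(1 + (3 - 1*14)) - 23297 = 179*(1 + (3 - 14)) - 23297 = 179*(1 - 11) - 23297 = 179*(-10) - 23297 = -1790 - 23297 = -25087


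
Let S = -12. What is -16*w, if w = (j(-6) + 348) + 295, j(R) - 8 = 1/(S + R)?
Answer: -93736/9 ≈ -10415.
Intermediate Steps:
j(R) = 8 + 1/(-12 + R)
w = 11717/18 (w = ((-95 + 8*(-6))/(-12 - 6) + 348) + 295 = ((-95 - 48)/(-18) + 348) + 295 = (-1/18*(-143) + 348) + 295 = (143/18 + 348) + 295 = 6407/18 + 295 = 11717/18 ≈ 650.94)
-16*w = -16*11717/18 = -93736/9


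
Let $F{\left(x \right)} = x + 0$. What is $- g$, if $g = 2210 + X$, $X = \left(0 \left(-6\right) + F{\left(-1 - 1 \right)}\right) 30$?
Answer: $-2150$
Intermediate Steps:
$F{\left(x \right)} = x$
$X = -60$ ($X = \left(0 \left(-6\right) - 2\right) 30 = \left(0 - 2\right) 30 = \left(-2\right) 30 = -60$)
$g = 2150$ ($g = 2210 - 60 = 2150$)
$- g = \left(-1\right) 2150 = -2150$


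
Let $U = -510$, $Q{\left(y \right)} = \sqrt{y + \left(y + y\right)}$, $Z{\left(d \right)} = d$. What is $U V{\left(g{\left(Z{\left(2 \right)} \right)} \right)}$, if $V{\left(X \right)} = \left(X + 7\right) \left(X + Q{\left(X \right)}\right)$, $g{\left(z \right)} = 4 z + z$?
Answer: $-86700 - 8670 \sqrt{30} \approx -1.3419 \cdot 10^{5}$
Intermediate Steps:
$Q{\left(y \right)} = \sqrt{3} \sqrt{y}$ ($Q{\left(y \right)} = \sqrt{y + 2 y} = \sqrt{3 y} = \sqrt{3} \sqrt{y}$)
$g{\left(z \right)} = 5 z$
$V{\left(X \right)} = \left(7 + X\right) \left(X + \sqrt{3} \sqrt{X}\right)$ ($V{\left(X \right)} = \left(X + 7\right) \left(X + \sqrt{3} \sqrt{X}\right) = \left(7 + X\right) \left(X + \sqrt{3} \sqrt{X}\right)$)
$U V{\left(g{\left(Z{\left(2 \right)} \right)} \right)} = - 510 \left(\left(5 \cdot 2\right)^{2} + 7 \cdot 5 \cdot 2 + \sqrt{3} \left(5 \cdot 2\right)^{\frac{3}{2}} + 7 \sqrt{3} \sqrt{5 \cdot 2}\right) = - 510 \left(10^{2} + 7 \cdot 10 + \sqrt{3} \cdot 10^{\frac{3}{2}} + 7 \sqrt{3} \sqrt{10}\right) = - 510 \left(100 + 70 + \sqrt{3} \cdot 10 \sqrt{10} + 7 \sqrt{30}\right) = - 510 \left(100 + 70 + 10 \sqrt{30} + 7 \sqrt{30}\right) = - 510 \left(170 + 17 \sqrt{30}\right) = -86700 - 8670 \sqrt{30}$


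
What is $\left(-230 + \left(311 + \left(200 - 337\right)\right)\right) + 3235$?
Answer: $3179$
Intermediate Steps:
$\left(-230 + \left(311 + \left(200 - 337\right)\right)\right) + 3235 = \left(-230 + \left(311 - 137\right)\right) + 3235 = \left(-230 + 174\right) + 3235 = -56 + 3235 = 3179$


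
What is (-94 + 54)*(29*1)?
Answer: -1160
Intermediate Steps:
(-94 + 54)*(29*1) = -40*29 = -1160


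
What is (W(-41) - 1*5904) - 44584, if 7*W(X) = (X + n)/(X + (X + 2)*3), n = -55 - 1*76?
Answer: -27919778/553 ≈ -50488.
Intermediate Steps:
n = -131 (n = -55 - 76 = -131)
W(X) = (-131 + X)/(7*(6 + 4*X)) (W(X) = ((X - 131)/(X + (X + 2)*3))/7 = ((-131 + X)/(X + (2 + X)*3))/7 = ((-131 + X)/(X + (6 + 3*X)))/7 = ((-131 + X)/(6 + 4*X))/7 = (-131 + X)/(7*(6 + 4*X)))
(W(-41) - 1*5904) - 44584 = ((-131 - 41)/(14*(3 + 2*(-41))) - 1*5904) - 44584 = ((1/14)*(-172)/(3 - 82) - 5904) - 44584 = ((1/14)*(-172)/(-79) - 5904) - 44584 = ((1/14)*(-1/79)*(-172) - 5904) - 44584 = (86/553 - 5904) - 44584 = -3264826/553 - 44584 = -27919778/553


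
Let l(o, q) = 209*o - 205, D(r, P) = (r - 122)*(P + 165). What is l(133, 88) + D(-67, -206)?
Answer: 35341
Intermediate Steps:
D(r, P) = (-122 + r)*(165 + P)
l(o, q) = -205 + 209*o
l(133, 88) + D(-67, -206) = (-205 + 209*133) + (-20130 - 122*(-206) + 165*(-67) - 206*(-67)) = (-205 + 27797) + (-20130 + 25132 - 11055 + 13802) = 27592 + 7749 = 35341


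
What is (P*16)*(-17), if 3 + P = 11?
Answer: -2176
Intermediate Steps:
P = 8 (P = -3 + 11 = 8)
(P*16)*(-17) = (8*16)*(-17) = 128*(-17) = -2176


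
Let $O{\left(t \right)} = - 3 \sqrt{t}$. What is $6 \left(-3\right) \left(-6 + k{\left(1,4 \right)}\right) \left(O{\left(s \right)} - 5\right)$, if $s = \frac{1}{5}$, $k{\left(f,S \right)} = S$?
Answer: $-180 - \frac{108 \sqrt{5}}{5} \approx -228.3$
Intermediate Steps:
$s = \frac{1}{5} \approx 0.2$
$6 \left(-3\right) \left(-6 + k{\left(1,4 \right)}\right) \left(O{\left(s \right)} - 5\right) = 6 \left(-3\right) \left(-6 + 4\right) \left(- \frac{3}{\sqrt{5}} - 5\right) = - 18 \left(- 2 \left(- 3 \frac{\sqrt{5}}{5} - 5\right)\right) = - 18 \left(- 2 \left(- \frac{3 \sqrt{5}}{5} - 5\right)\right) = - 18 \left(- 2 \left(-5 - \frac{3 \sqrt{5}}{5}\right)\right) = - 18 \left(10 + \frac{6 \sqrt{5}}{5}\right) = -180 - \frac{108 \sqrt{5}}{5}$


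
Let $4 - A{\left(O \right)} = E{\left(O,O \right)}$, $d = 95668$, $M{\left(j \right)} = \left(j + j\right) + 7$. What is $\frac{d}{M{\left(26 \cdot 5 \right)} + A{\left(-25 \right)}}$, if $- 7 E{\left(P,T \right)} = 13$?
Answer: $\frac{334838}{955} \approx 350.62$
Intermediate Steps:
$E{\left(P,T \right)} = - \frac{13}{7}$ ($E{\left(P,T \right)} = \left(- \frac{1}{7}\right) 13 = - \frac{13}{7}$)
$M{\left(j \right)} = 7 + 2 j$ ($M{\left(j \right)} = 2 j + 7 = 7 + 2 j$)
$A{\left(O \right)} = \frac{41}{7}$ ($A{\left(O \right)} = 4 - - \frac{13}{7} = 4 + \frac{13}{7} = \frac{41}{7}$)
$\frac{d}{M{\left(26 \cdot 5 \right)} + A{\left(-25 \right)}} = \frac{95668}{\left(7 + 2 \cdot 26 \cdot 5\right) + \frac{41}{7}} = \frac{95668}{\left(7 + 2 \cdot 130\right) + \frac{41}{7}} = \frac{95668}{\left(7 + 260\right) + \frac{41}{7}} = \frac{95668}{267 + \frac{41}{7}} = \frac{95668}{\frac{1910}{7}} = 95668 \cdot \frac{7}{1910} = \frac{334838}{955}$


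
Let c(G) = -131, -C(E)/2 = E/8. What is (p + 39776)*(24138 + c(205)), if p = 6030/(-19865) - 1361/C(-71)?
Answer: 268840439411390/282083 ≈ 9.5305e+8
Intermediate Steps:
C(E) = -E/4 (C(E) = -2*E/8 = -E/4)
p = -21714638/282083 (p = 6030/(-19865) - 1361/((-1/4*(-71))) = 6030*(-1/19865) - 1361/71/4 = -1206/3973 - 1361*4/71 = -1206/3973 - 5444/71 = -21714638/282083 ≈ -76.980)
(p + 39776)*(24138 + c(205)) = (-21714638/282083 + 39776)*(24138 - 131) = (11198418770/282083)*24007 = 268840439411390/282083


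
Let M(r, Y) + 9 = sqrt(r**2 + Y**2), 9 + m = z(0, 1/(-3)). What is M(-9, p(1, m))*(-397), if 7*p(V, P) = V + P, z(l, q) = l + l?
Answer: 3573 - 397*sqrt(4033)/7 ≈ -28.692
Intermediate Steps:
z(l, q) = 2*l
m = -9 (m = -9 + 2*0 = -9 + 0 = -9)
p(V, P) = P/7 + V/7 (p(V, P) = (V + P)/7 = (P + V)/7 = P/7 + V/7)
M(r, Y) = -9 + sqrt(Y**2 + r**2) (M(r, Y) = -9 + sqrt(r**2 + Y**2) = -9 + sqrt(Y**2 + r**2))
M(-9, p(1, m))*(-397) = (-9 + sqrt(((1/7)*(-9) + (1/7)*1)**2 + (-9)**2))*(-397) = (-9 + sqrt((-9/7 + 1/7)**2 + 81))*(-397) = (-9 + sqrt((-8/7)**2 + 81))*(-397) = (-9 + sqrt(64/49 + 81))*(-397) = (-9 + sqrt(4033/49))*(-397) = (-9 + sqrt(4033)/7)*(-397) = 3573 - 397*sqrt(4033)/7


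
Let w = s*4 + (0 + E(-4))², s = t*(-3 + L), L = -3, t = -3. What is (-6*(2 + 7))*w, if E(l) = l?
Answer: -4752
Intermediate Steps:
s = 18 (s = -3*(-3 - 3) = -3*(-6) = 18)
w = 88 (w = 18*4 + (0 - 4)² = 72 + (-4)² = 72 + 16 = 88)
(-6*(2 + 7))*w = -6*(2 + 7)*88 = -6*9*88 = -54*88 = -4752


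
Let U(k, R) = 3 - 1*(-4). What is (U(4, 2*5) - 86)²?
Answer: 6241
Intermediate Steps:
U(k, R) = 7 (U(k, R) = 3 + 4 = 7)
(U(4, 2*5) - 86)² = (7 - 86)² = (-79)² = 6241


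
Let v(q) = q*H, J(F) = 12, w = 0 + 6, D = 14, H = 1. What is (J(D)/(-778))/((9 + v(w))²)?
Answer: -2/29175 ≈ -6.8552e-5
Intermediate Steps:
w = 6
v(q) = q (v(q) = q*1 = q)
(J(D)/(-778))/((9 + v(w))²) = (12/(-778))/((9 + 6)²) = (12*(-1/778))/(15²) = -6/389/225 = -6/389*1/225 = -2/29175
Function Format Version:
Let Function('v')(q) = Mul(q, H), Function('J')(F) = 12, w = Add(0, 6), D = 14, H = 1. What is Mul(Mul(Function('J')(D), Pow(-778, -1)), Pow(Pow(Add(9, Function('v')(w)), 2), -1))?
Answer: Rational(-2, 29175) ≈ -6.8552e-5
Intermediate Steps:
w = 6
Function('v')(q) = q (Function('v')(q) = Mul(q, 1) = q)
Mul(Mul(Function('J')(D), Pow(-778, -1)), Pow(Pow(Add(9, Function('v')(w)), 2), -1)) = Mul(Mul(12, Pow(-778, -1)), Pow(Pow(Add(9, 6), 2), -1)) = Mul(Mul(12, Rational(-1, 778)), Pow(Pow(15, 2), -1)) = Mul(Rational(-6, 389), Pow(225, -1)) = Mul(Rational(-6, 389), Rational(1, 225)) = Rational(-2, 29175)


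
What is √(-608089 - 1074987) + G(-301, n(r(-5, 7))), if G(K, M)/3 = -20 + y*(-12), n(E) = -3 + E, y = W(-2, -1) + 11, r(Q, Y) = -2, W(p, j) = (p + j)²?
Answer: -780 + 2*I*√420769 ≈ -780.0 + 1297.3*I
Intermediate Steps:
W(p, j) = (j + p)²
y = 20 (y = (-1 - 2)² + 11 = (-3)² + 11 = 9 + 11 = 20)
G(K, M) = -780 (G(K, M) = 3*(-20 + 20*(-12)) = 3*(-20 - 240) = 3*(-260) = -780)
√(-608089 - 1074987) + G(-301, n(r(-5, 7))) = √(-608089 - 1074987) - 780 = √(-1683076) - 780 = 2*I*√420769 - 780 = -780 + 2*I*√420769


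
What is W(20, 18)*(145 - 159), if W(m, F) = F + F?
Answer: -504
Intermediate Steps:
W(m, F) = 2*F
W(20, 18)*(145 - 159) = (2*18)*(145 - 159) = 36*(-14) = -504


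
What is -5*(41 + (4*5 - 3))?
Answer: -290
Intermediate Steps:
-5*(41 + (4*5 - 3)) = -5*(41 + (20 - 3)) = -5*(41 + 17) = -5*58 = -290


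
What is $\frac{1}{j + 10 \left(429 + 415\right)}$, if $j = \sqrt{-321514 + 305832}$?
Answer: $\frac{4220}{35624641} - \frac{i \sqrt{15682}}{71249282} \approx 0.00011846 - 1.7576 \cdot 10^{-6} i$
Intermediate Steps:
$j = i \sqrt{15682}$ ($j = \sqrt{-15682} = i \sqrt{15682} \approx 125.23 i$)
$\frac{1}{j + 10 \left(429 + 415\right)} = \frac{1}{i \sqrt{15682} + 10 \left(429 + 415\right)} = \frac{1}{i \sqrt{15682} + 10 \cdot 844} = \frac{1}{i \sqrt{15682} + 8440} = \frac{1}{8440 + i \sqrt{15682}}$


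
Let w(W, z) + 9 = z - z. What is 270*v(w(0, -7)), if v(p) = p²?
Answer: 21870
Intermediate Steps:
w(W, z) = -9 (w(W, z) = -9 + (z - z) = -9 + 0 = -9)
270*v(w(0, -7)) = 270*(-9)² = 270*81 = 21870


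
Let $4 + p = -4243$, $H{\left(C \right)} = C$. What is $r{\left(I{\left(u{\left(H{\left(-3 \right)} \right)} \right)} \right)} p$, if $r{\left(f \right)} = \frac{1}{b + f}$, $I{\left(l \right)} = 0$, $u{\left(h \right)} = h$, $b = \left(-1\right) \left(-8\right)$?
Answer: $- \frac{4247}{8} \approx -530.88$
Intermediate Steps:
$p = -4247$ ($p = -4 - 4243 = -4247$)
$b = 8$
$r{\left(f \right)} = \frac{1}{8 + f}$
$r{\left(I{\left(u{\left(H{\left(-3 \right)} \right)} \right)} \right)} p = \frac{1}{8 + 0} \left(-4247\right) = \frac{1}{8} \left(-4247\right) = - \frac{4247}{8}$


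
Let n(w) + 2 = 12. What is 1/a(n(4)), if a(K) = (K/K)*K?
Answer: 1/10 ≈ 0.10000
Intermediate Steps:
n(w) = 10 (n(w) = -2 + 12 = 10)
a(K) = K (a(K) = 1*K = K)
1/a(n(4)) = 1/10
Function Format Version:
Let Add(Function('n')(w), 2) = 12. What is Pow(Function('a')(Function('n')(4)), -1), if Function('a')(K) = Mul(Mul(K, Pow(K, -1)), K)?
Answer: Rational(1, 10) ≈ 0.10000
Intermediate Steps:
Function('n')(w) = 10 (Function('n')(w) = Add(-2, 12) = 10)
Function('a')(K) = K (Function('a')(K) = Mul(1, K) = K)
Pow(Function('a')(Function('n')(4)), -1) = Pow(10, -1) = Rational(1, 10)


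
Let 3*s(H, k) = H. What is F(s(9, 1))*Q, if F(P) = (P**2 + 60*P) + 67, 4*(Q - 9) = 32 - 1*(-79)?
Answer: 9408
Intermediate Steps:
Q = 147/4 (Q = 9 + (32 - 1*(-79))/4 = 9 + (32 + 79)/4 = 9 + (1/4)*111 = 9 + 111/4 = 147/4 ≈ 36.750)
s(H, k) = H/3
F(P) = 67 + P**2 + 60*P
F(s(9, 1))*Q = (67 + ((1/3)*9)**2 + 60*((1/3)*9))*(147/4) = (67 + 3**2 + 60*3)*(147/4) = (67 + 9 + 180)*(147/4) = 256*(147/4) = 9408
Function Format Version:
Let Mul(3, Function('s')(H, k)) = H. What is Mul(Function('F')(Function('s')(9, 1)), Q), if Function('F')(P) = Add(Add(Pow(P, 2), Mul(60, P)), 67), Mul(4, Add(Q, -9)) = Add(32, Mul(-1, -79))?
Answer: 9408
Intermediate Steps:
Q = Rational(147, 4) (Q = Add(9, Mul(Rational(1, 4), Add(32, Mul(-1, -79)))) = Add(9, Mul(Rational(1, 4), Add(32, 79))) = Add(9, Mul(Rational(1, 4), 111)) = Add(9, Rational(111, 4)) = Rational(147, 4) ≈ 36.750)
Function('s')(H, k) = Mul(Rational(1, 3), H)
Function('F')(P) = Add(67, Pow(P, 2), Mul(60, P))
Mul(Function('F')(Function('s')(9, 1)), Q) = Mul(Add(67, Pow(Mul(Rational(1, 3), 9), 2), Mul(60, Mul(Rational(1, 3), 9))), Rational(147, 4)) = Mul(Add(67, Pow(3, 2), Mul(60, 3)), Rational(147, 4)) = Mul(Add(67, 9, 180), Rational(147, 4)) = Mul(256, Rational(147, 4)) = 9408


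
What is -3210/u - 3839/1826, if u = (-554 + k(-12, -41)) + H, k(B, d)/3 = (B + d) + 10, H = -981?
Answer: -11969/69056 ≈ -0.17332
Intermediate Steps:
k(B, d) = 30 + 3*B + 3*d (k(B, d) = 3*((B + d) + 10) = 3*(10 + B + d) = 30 + 3*B + 3*d)
u = -1664 (u = (-554 + (30 + 3*(-12) + 3*(-41))) - 981 = (-554 + (30 - 36 - 123)) - 981 = (-554 - 129) - 981 = -683 - 981 = -1664)
-3210/u - 3839/1826 = -3210/(-1664) - 3839/1826 = -3210*(-1/1664) - 3839*1/1826 = 1605/832 - 349/166 = -11969/69056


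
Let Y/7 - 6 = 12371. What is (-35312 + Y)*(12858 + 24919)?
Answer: 1938980079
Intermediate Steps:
Y = 86639 (Y = 42 + 7*12371 = 42 + 86597 = 86639)
(-35312 + Y)*(12858 + 24919) = (-35312 + 86639)*(12858 + 24919) = 51327*37777 = 1938980079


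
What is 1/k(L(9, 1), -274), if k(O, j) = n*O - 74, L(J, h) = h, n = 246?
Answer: 1/172 ≈ 0.0058140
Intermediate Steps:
k(O, j) = -74 + 246*O (k(O, j) = 246*O - 74 = -74 + 246*O)
1/k(L(9, 1), -274) = 1/(-74 + 246*1) = 1/(-74 + 246) = 1/172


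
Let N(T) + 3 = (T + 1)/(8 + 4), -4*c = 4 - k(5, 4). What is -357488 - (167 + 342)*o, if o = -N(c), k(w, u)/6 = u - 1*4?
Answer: -359015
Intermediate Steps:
k(w, u) = -24 + 6*u (k(w, u) = 6*(u - 1*4) = 6*(u - 4) = 6*(-4 + u) = -24 + 6*u)
c = -1 (c = -(4 - (-24 + 6*4))/4 = -(4 - (-24 + 24))/4 = -(4 - 1*0)/4 = -(4 + 0)/4 = -¼*4 = -1)
N(T) = -35/12 + T/12 (N(T) = -3 + (T + 1)/(8 + 4) = -3 + (1 + T)/12 = -3 + (1 + T)*(1/12) = -3 + (1/12 + T/12) = -35/12 + T/12)
o = 3 (o = -(-35/12 + (1/12)*(-1)) = -(-35/12 - 1/12) = -1*(-3) = 3)
-357488 - (167 + 342)*o = -357488 - (167 + 342)*3 = -357488 - 509*3 = -357488 - 1*1527 = -357488 - 1527 = -359015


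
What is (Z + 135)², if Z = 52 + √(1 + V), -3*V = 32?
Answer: (561 + I*√87)²/9 ≈ 34959.0 + 1162.8*I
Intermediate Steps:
V = -32/3 (V = -⅓*32 = -32/3 ≈ -10.667)
Z = 52 + I*√87/3 (Z = 52 + √(1 - 32/3) = 52 + √(-29/3) = 52 + I*√87/3 ≈ 52.0 + 3.1091*I)
(Z + 135)² = ((52 + I*√87/3) + 135)² = (187 + I*√87/3)²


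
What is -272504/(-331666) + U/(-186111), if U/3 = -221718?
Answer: 15073608806/3429260607 ≈ 4.3956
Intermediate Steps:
U = -665154 (U = 3*(-221718) = -665154)
-272504/(-331666) + U/(-186111) = -272504/(-331666) - 665154/(-186111) = -272504*(-1/331666) - 665154*(-1/186111) = 136252/165833 + 73906/20679 = 15073608806/3429260607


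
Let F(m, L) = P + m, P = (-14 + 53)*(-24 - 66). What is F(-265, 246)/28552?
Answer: -3775/28552 ≈ -0.13222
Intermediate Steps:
P = -3510 (P = 39*(-90) = -3510)
F(m, L) = -3510 + m
F(-265, 246)/28552 = (-3510 - 265)/28552 = -3775*1/28552 = -3775/28552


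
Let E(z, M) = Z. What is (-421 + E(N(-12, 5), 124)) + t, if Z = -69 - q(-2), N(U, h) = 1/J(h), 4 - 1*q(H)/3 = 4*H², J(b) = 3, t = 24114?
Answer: 23660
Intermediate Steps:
q(H) = 12 - 12*H²
N(U, h) = ⅓ (N(U, h) = 1/3 = ⅓)
Z = -33 (Z = -69 - (12 - 12*(-2)²) = -69 - (12 - 12*4) = -69 - (12 - 48) = -69 - 1*(-36) = -69 + 36 = -33)
E(z, M) = -33
(-421 + E(N(-12, 5), 124)) + t = (-421 - 33) + 24114 = -454 + 24114 = 23660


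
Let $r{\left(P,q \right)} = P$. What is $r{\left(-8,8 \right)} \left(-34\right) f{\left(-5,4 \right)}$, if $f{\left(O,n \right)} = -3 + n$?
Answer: $272$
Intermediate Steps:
$r{\left(-8,8 \right)} \left(-34\right) f{\left(-5,4 \right)} = \left(-8\right) \left(-34\right) \left(-3 + 4\right) = 272 \cdot 1 = 272$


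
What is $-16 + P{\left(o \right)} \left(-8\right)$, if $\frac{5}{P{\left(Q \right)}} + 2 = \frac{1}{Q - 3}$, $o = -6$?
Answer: $\frac{56}{19} \approx 2.9474$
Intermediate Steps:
$P{\left(Q \right)} = \frac{5}{-2 + \frac{1}{-3 + Q}}$ ($P{\left(Q \right)} = \frac{5}{-2 + \frac{1}{Q - 3}} = \frac{5}{-2 + \frac{1}{-3 + Q}}$)
$-16 + P{\left(o \right)} \left(-8\right) = -16 + \frac{5 \left(3 - -6\right)}{-7 + 2 \left(-6\right)} \left(-8\right) = -16 + \frac{5 \left(3 + 6\right)}{-7 - 12} \left(-8\right) = -16 + 5 \frac{1}{-19} \cdot 9 \left(-8\right) = -16 + 5 \left(- \frac{1}{19}\right) 9 \left(-8\right) = -16 - - \frac{360}{19} = -16 + \frac{360}{19} = \frac{56}{19}$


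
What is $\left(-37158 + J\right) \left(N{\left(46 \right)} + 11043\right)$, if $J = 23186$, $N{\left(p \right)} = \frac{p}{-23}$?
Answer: $-154264852$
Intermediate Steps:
$N{\left(p \right)} = - \frac{p}{23}$ ($N{\left(p \right)} = p \left(- \frac{1}{23}\right) = - \frac{p}{23}$)
$\left(-37158 + J\right) \left(N{\left(46 \right)} + 11043\right) = \left(-37158 + 23186\right) \left(\left(- \frac{1}{23}\right) 46 + 11043\right) = - 13972 \left(-2 + 11043\right) = \left(-13972\right) 11041 = -154264852$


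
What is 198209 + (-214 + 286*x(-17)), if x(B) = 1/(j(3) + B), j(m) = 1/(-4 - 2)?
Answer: 20391769/103 ≈ 1.9798e+5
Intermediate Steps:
j(m) = -1/6 (j(m) = 1/(-6) = -1/6)
x(B) = 1/(-1/6 + B)
198209 + (-214 + 286*x(-17)) = 198209 + (-214 + 286*(6/(-1 + 6*(-17)))) = 198209 + (-214 + 286*(6/(-1 - 102))) = 198209 + (-214 + 286*(6/(-103))) = 198209 + (-214 + 286*(6*(-1/103))) = 198209 + (-214 + 286*(-6/103)) = 198209 + (-214 - 1716/103) = 198209 - 23758/103 = 20391769/103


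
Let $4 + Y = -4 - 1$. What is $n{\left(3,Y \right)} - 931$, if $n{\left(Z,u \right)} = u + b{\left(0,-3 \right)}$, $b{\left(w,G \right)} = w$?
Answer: $-940$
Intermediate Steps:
$Y = -9$ ($Y = -4 - 5 = -9$)
$n{\left(Z,u \right)} = u$ ($n{\left(Z,u \right)} = u + 0 = u$)
$n{\left(3,Y \right)} - 931 = -9 - 931 = -940$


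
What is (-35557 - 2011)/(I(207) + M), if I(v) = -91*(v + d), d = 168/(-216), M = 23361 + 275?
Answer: -84528/10957 ≈ -7.7145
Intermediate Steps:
M = 23636
d = -7/9 (d = 168*(-1/216) = -7/9 ≈ -0.77778)
I(v) = 637/9 - 91*v (I(v) = -91*(v - 7/9) = -91*(-7/9 + v) = 637/9 - 91*v)
(-35557 - 2011)/(I(207) + M) = (-35557 - 2011)/((637/9 - 91*207) + 23636) = -37568/((637/9 - 18837) + 23636) = -37568/(-168896/9 + 23636) = -37568/43828/9 = -37568*9/43828 = -84528/10957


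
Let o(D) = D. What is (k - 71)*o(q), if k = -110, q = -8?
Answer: 1448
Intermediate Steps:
(k - 71)*o(q) = (-110 - 71)*(-8) = -181*(-8) = 1448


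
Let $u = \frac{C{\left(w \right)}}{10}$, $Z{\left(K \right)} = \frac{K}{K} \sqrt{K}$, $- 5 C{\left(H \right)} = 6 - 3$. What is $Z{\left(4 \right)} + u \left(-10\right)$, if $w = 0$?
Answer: $\frac{13}{5} \approx 2.6$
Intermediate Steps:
$C{\left(H \right)} = - \frac{3}{5}$ ($C{\left(H \right)} = - \frac{6 - 3}{5} = \left(- \frac{1}{5}\right) 3 = - \frac{3}{5}$)
$Z{\left(K \right)} = \sqrt{K}$ ($Z{\left(K \right)} = 1 \sqrt{K} = \sqrt{K}$)
$u = - \frac{3}{50}$ ($u = - \frac{3}{5 \cdot 10} = \left(- \frac{3}{5}\right) \frac{1}{10} = - \frac{3}{50} \approx -0.06$)
$Z{\left(4 \right)} + u \left(-10\right) = \sqrt{4} - - \frac{3}{5} = 2 + \frac{3}{5} = \frac{13}{5}$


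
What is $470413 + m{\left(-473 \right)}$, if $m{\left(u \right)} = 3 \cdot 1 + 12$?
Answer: $470428$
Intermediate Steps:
$m{\left(u \right)} = 15$ ($m{\left(u \right)} = 3 + 12 = 15$)
$470413 + m{\left(-473 \right)} = 470413 + 15 = 470428$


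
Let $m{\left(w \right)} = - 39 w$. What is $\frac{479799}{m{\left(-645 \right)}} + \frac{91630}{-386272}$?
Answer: $\frac{10168220371}{539815120} \approx 18.836$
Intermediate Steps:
$\frac{479799}{m{\left(-645 \right)}} + \frac{91630}{-386272} = \frac{479799}{\left(-39\right) \left(-645\right)} + \frac{91630}{-386272} = \frac{479799}{25155} + 91630 \left(- \frac{1}{386272}\right) = 479799 \cdot \frac{1}{25155} - \frac{45815}{193136} = \frac{53311}{2795} - \frac{45815}{193136} = \frac{10168220371}{539815120}$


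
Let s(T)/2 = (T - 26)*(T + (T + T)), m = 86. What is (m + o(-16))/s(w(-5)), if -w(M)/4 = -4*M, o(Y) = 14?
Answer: 5/2544 ≈ 0.0019654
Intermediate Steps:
w(M) = 16*M (w(M) = -(-16)*M = 16*M)
s(T) = 6*T*(-26 + T) (s(T) = 2*((T - 26)*(T + (T + T))) = 2*((-26 + T)*(T + 2*T)) = 2*((-26 + T)*(3*T)) = 2*(3*T*(-26 + T)) = 6*T*(-26 + T))
(m + o(-16))/s(w(-5)) = (86 + 14)/((6*(16*(-5))*(-26 + 16*(-5)))) = 100/((6*(-80)*(-26 - 80))) = 100/((6*(-80)*(-106))) = 100/50880 = 100*(1/50880) = 5/2544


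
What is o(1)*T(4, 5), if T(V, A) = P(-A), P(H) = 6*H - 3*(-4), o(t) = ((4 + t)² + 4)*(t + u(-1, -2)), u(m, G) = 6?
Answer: -3654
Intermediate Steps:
o(t) = (4 + (4 + t)²)*(6 + t) (o(t) = ((4 + t)² + 4)*(t + 6) = (4 + (4 + t)²)*(6 + t))
P(H) = 12 + 6*H (P(H) = 6*H + 12 = 12 + 6*H)
T(V, A) = 12 - 6*A (T(V, A) = 12 + 6*(-A) = 12 - 6*A)
o(1)*T(4, 5) = (120 + 1³ + 14*1² + 68*1)*(12 - 6*5) = (120 + 1 + 14*1 + 68)*(12 - 30) = (120 + 1 + 14 + 68)*(-18) = 203*(-18) = -3654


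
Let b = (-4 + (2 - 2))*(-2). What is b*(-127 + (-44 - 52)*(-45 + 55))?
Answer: -8696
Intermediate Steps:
b = 8 (b = (-4 + 0)*(-2) = -4*(-2) = 8)
b*(-127 + (-44 - 52)*(-45 + 55)) = 8*(-127 + (-44 - 52)*(-45 + 55)) = 8*(-127 - 96*10) = 8*(-127 - 960) = 8*(-1087) = -8696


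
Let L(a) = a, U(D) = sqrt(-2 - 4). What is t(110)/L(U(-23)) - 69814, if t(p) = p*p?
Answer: -69814 - 6050*I*sqrt(6)/3 ≈ -69814.0 - 4939.8*I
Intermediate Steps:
U(D) = I*sqrt(6) (U(D) = sqrt(-6) = I*sqrt(6))
t(p) = p**2
t(110)/L(U(-23)) - 69814 = 110**2/((I*sqrt(6))) - 69814 = 12100*(-I*sqrt(6)/6) - 69814 = -6050*I*sqrt(6)/3 - 69814 = -69814 - 6050*I*sqrt(6)/3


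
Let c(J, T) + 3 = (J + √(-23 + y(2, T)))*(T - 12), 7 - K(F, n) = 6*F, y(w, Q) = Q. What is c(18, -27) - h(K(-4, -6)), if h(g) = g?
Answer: -736 - 195*I*√2 ≈ -736.0 - 275.77*I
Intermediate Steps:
K(F, n) = 7 - 6*F
c(J, T) = -3 + (-12 + T)*(J + √(-23 + T)) (c(J, T) = -3 + (J + √(-23 + T))*(T - 12) = -3 + (J + √(-23 + T))*(-12 + T) = -3 + (-12 + T)*(J + √(-23 + T)))
c(18, -27) - h(K(-4, -6)) = (-3 - 12*18 - 12*√(-23 - 27) + 18*(-27) - 27*√(-23 - 27)) - (7 - 6*(-4)) = (-3 - 216 - 60*I*√2 - 486 - 135*I*√2) - (7 + 24) = (-3 - 216 - 60*I*√2 - 486 - 135*I*√2) - 1*31 = (-3 - 216 - 60*I*√2 - 486 - 135*I*√2) - 31 = (-705 - 195*I*√2) - 31 = -736 - 195*I*√2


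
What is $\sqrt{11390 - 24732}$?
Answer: $i \sqrt{13342} \approx 115.51 i$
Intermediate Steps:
$\sqrt{11390 - 24732} = \sqrt{-13342} = i \sqrt{13342}$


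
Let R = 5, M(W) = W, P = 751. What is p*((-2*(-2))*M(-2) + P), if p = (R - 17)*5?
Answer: -44580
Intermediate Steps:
p = -60 (p = (5 - 17)*5 = -12*5 = -60)
p*((-2*(-2))*M(-2) + P) = -60*(-2*(-2)*(-2) + 751) = -60*(4*(-2) + 751) = -60*(-8 + 751) = -60*743 = -44580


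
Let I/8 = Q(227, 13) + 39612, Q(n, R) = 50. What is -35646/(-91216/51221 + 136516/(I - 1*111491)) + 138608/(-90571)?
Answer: 436303302966295251/13678802092358 ≈ 31896.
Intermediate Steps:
I = 317296 (I = 8*(50 + 39612) = 8*39662 = 317296)
-35646/(-91216/51221 + 136516/(I - 1*111491)) + 138608/(-90571) = -35646/(-91216/51221 + 136516/(317296 - 1*111491)) + 138608/(-90571) = -35646/(-91216*1/51221 + 136516/(317296 - 111491)) + 138608*(-1/90571) = -35646/(-91216/51221 + 136516/205805) - 138608/90571 = -35646/(-11780222844/10541537905) - 138608/90571 = -35646*(-10541537905/11780222844) - 138608/90571 = 4817482822585/151028498 - 138608/90571 = 436303302966295251/13678802092358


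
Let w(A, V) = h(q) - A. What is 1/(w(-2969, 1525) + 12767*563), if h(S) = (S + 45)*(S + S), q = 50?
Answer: 1/7200290 ≈ 1.3888e-7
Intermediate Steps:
h(S) = 2*S*(45 + S) (h(S) = (45 + S)*(2*S) = 2*S*(45 + S))
w(A, V) = 9500 - A (w(A, V) = 2*50*(45 + 50) - A = 2*50*95 - A = 9500 - A)
1/(w(-2969, 1525) + 12767*563) = 1/((9500 - 1*(-2969)) + 12767*563) = 1/((9500 + 2969) + 7187821) = 1/(12469 + 7187821) = 1/7200290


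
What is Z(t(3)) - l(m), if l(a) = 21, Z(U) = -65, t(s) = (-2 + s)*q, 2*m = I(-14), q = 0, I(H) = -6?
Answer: -86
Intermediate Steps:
m = -3 (m = (½)*(-6) = -3)
t(s) = 0 (t(s) = (-2 + s)*0 = 0)
Z(t(3)) - l(m) = -65 - 1*21 = -65 - 21 = -86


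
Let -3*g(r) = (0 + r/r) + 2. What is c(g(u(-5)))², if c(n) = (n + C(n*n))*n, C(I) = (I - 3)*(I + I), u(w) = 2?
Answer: 25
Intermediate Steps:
C(I) = 2*I*(-3 + I) (C(I) = (-3 + I)*(2*I) = 2*I*(-3 + I))
g(r) = -1 (g(r) = -((0 + r/r) + 2)/3 = -((0 + 1) + 2)/3 = -(1 + 2)/3 = -⅓*3 = -1)
c(n) = n*(n + 2*n²*(-3 + n²)) (c(n) = (n + 2*(n*n)*(-3 + n*n))*n = (n + 2*n²*(-3 + n²))*n = n*(n + 2*n²*(-3 + n²)))
c(g(u(-5)))² = ((-1)²*(1 + 2*(-1)*(-3 + (-1)²)))² = (1*(1 + 2*(-1)*(-3 + 1)))² = (1*(1 + 2*(-1)*(-2)))² = (1*(1 + 4))² = (1*5)² = 5² = 25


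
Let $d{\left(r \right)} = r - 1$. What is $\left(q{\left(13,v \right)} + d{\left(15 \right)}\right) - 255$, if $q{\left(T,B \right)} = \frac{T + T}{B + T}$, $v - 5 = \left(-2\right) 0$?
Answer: $- \frac{2156}{9} \approx -239.56$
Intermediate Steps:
$d{\left(r \right)} = -1 + r$
$v = 5$ ($v = 5 - 0 = 5 + 0 = 5$)
$q{\left(T,B \right)} = \frac{2 T}{B + T}$
$\left(q{\left(13,v \right)} + d{\left(15 \right)}\right) - 255 = \left(2 \cdot 13 \frac{1}{5 + 13} + \left(-1 + 15\right)\right) - 255 = \left(2 \cdot 13 \cdot \frac{1}{18} + 14\right) - 255 = \left(\frac{13}{9} + 14\right) - 255 = \frac{139}{9} - 255 = - \frac{2156}{9}$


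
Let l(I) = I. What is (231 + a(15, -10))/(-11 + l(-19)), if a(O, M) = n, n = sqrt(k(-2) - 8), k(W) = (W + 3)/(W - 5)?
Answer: -77/10 - I*sqrt(399)/210 ≈ -7.7 - 0.095119*I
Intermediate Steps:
k(W) = (3 + W)/(-5 + W)
n = I*sqrt(399)/7 (n = sqrt((3 - 2)/(-5 - 2) - 8) = sqrt(1/(-7) - 8) = sqrt(-1/7*1 - 8) = sqrt(-1/7 - 8) = sqrt(-57/7) = I*sqrt(399)/7 ≈ 2.8536*I)
a(O, M) = I*sqrt(399)/7
(231 + a(15, -10))/(-11 + l(-19)) = (231 + I*sqrt(399)/7)/(-11 - 19) = (231 + I*sqrt(399)/7)/(-30) = (231 + I*sqrt(399)/7)*(-1/30) = -77/10 - I*sqrt(399)/210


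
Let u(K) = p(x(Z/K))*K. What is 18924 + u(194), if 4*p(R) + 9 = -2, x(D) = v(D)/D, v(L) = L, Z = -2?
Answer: 36781/2 ≈ 18391.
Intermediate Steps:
x(D) = 1 (x(D) = D/D = 1)
p(R) = -11/4 (p(R) = -9/4 + (¼)*(-2) = -9/4 - ½ = -11/4)
u(K) = -11*K/4
18924 + u(194) = 18924 - 11/4*194 = 18924 - 1067/2 = 36781/2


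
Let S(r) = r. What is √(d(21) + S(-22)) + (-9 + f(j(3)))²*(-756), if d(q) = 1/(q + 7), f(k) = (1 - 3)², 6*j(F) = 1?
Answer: -18900 + I*√4305/14 ≈ -18900.0 + 4.6866*I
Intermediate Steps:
j(F) = ⅙ (j(F) = (⅙)*1 = ⅙)
f(k) = 4 (f(k) = (-2)² = 4)
d(q) = 1/(7 + q)
√(d(21) + S(-22)) + (-9 + f(j(3)))²*(-756) = √(1/(7 + 21) - 22) + (-9 + 4)²*(-756) = √(1/28 - 22) + (-5)²*(-756) = √(1/28 - 22) + 25*(-756) = √(-615/28) - 18900 = I*√4305/14 - 18900 = -18900 + I*√4305/14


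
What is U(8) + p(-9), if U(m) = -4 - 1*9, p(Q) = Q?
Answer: -22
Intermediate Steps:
U(m) = -13 (U(m) = -4 - 9 = -13)
U(8) + p(-9) = -13 - 9 = -22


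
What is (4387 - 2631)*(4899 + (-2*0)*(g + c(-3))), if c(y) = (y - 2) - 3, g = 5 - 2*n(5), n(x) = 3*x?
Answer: 8602644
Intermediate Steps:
g = -25 (g = 5 - 6*5 = 5 - 2*15 = 5 - 30 = -25)
c(y) = -5 + y (c(y) = (-2 + y) - 3 = -5 + y)
(4387 - 2631)*(4899 + (-2*0)*(g + c(-3))) = (4387 - 2631)*(4899 + (-2*0)*(-25 + (-5 - 3))) = 1756*(4899 + 0*(-25 - 8)) = 1756*(4899 + 0*(-33)) = 1756*(4899 + 0) = 1756*4899 = 8602644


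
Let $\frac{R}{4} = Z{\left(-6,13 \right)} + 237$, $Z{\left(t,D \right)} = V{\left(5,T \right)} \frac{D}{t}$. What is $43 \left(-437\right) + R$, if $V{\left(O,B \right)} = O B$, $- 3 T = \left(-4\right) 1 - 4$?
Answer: $- \frac{161627}{9} \approx -17959.0$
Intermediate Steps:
$T = \frac{8}{3}$ ($T = - \frac{\left(-4\right) 1 - 4}{3} = - \frac{-4 - 4}{3} = \left(- \frac{1}{3}\right) \left(-8\right) = \frac{8}{3} \approx 2.6667$)
$V{\left(O,B \right)} = B O$
$Z{\left(t,D \right)} = \frac{40 D}{3 t}$ ($Z{\left(t,D \right)} = \frac{8}{3} \cdot 5 \frac{D}{t} = \frac{40 \frac{D}{t}}{3} = \frac{40 D}{3 t}$)
$R = \frac{7492}{9}$ ($R = 4 \left(\frac{40}{3} \cdot 13 \frac{1}{-6} + 237\right) = 4 \left(\frac{40}{3} \cdot 13 \left(- \frac{1}{6}\right) + 237\right) = 4 \left(- \frac{260}{9} + 237\right) = 4 \cdot \frac{1873}{9} = \frac{7492}{9} \approx 832.44$)
$43 \left(-437\right) + R = 43 \left(-437\right) + \frac{7492}{9} = -18791 + \frac{7492}{9} = - \frac{161627}{9}$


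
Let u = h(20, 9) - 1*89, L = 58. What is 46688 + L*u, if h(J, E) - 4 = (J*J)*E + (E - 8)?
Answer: 250616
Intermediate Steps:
h(J, E) = -4 + E + E*J² (h(J, E) = 4 + ((J*J)*E + (E - 8)) = 4 + (J²*E + (-8 + E)) = 4 + (E*J² + (-8 + E)) = 4 + (-8 + E + E*J²) = -4 + E + E*J²)
u = 3516 (u = (-4 + 9 + 9*20²) - 1*89 = (-4 + 9 + 9*400) - 89 = (-4 + 9 + 3600) - 89 = 3605 - 89 = 3516)
46688 + L*u = 46688 + 58*3516 = 46688 + 203928 = 250616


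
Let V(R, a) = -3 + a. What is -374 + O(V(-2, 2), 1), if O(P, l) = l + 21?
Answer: -352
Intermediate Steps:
O(P, l) = 21 + l
-374 + O(V(-2, 2), 1) = -374 + (21 + 1) = -374 + 22 = -352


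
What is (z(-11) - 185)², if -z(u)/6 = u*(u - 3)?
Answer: 1229881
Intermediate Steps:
z(u) = -6*u*(-3 + u) (z(u) = -6*u*(u - 3) = -6*u*(-3 + u))
(z(-11) - 185)² = (6*(-11)*(3 - 1*(-11)) - 185)² = (6*(-11)*(3 + 11) - 185)² = (6*(-11)*14 - 185)² = (-924 - 185)² = (-1109)² = 1229881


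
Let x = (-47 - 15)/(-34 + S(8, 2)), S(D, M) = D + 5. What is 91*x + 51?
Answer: 959/3 ≈ 319.67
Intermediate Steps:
S(D, M) = 5 + D
x = 62/21 (x = (-47 - 15)/(-34 + (5 + 8)) = -62/(-34 + 13) = -62/(-21) = -62*(-1/21) = 62/21 ≈ 2.9524)
91*x + 51 = 91*(62/21) + 51 = 806/3 + 51 = 959/3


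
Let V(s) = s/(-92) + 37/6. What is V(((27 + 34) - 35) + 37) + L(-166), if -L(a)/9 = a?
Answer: 413857/276 ≈ 1499.5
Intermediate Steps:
V(s) = 37/6 - s/92 (V(s) = s*(-1/92) + 37*(⅙) = -s/92 + 37/6 = 37/6 - s/92)
L(a) = -9*a
V(((27 + 34) - 35) + 37) + L(-166) = (37/6 - (((27 + 34) - 35) + 37)/92) - 9*(-166) = (37/6 - ((61 - 35) + 37)/92) + 1494 = (37/6 - (26 + 37)/92) + 1494 = (37/6 - 1/92*63) + 1494 = (37/6 - 63/92) + 1494 = 1513/276 + 1494 = 413857/276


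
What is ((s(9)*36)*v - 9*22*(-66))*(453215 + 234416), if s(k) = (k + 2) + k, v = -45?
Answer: -13293282492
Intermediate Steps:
s(k) = 2 + 2*k (s(k) = (2 + k) + k = 2 + 2*k)
((s(9)*36)*v - 9*22*(-66))*(453215 + 234416) = (((2 + 2*9)*36)*(-45) - 9*22*(-66))*(453215 + 234416) = (((2 + 18)*36)*(-45) - 198*(-66))*687631 = ((20*36)*(-45) + 13068)*687631 = (720*(-45) + 13068)*687631 = (-32400 + 13068)*687631 = -19332*687631 = -13293282492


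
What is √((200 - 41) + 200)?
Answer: √359 ≈ 18.947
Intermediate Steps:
√((200 - 41) + 200) = √(159 + 200) = √359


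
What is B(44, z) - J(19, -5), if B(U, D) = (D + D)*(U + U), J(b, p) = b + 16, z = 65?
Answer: 11405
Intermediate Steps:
J(b, p) = 16 + b
B(U, D) = 4*D*U (B(U, D) = (2*D)*(2*U) = 4*D*U)
B(44, z) - J(19, -5) = 4*65*44 - (16 + 19) = 11440 - 1*35 = 11440 - 35 = 11405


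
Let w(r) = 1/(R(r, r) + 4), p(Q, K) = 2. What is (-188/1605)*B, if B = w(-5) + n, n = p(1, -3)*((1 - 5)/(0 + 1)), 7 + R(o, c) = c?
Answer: 611/642 ≈ 0.95171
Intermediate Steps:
R(o, c) = -7 + c
n = -8 (n = 2*((1 - 5)/(0 + 1)) = 2*(-4/1) = 2*(-4*1) = 2*(-4) = -8)
w(r) = 1/(-3 + r) (w(r) = 1/((-7 + r) + 4) = 1/(-3 + r))
B = -65/8 (B = 1/(-3 - 5) - 8 = 1/(-8) - 8 = -1/8 - 8 = -65/8 ≈ -8.1250)
(-188/1605)*B = -188/1605*(-65/8) = 611/642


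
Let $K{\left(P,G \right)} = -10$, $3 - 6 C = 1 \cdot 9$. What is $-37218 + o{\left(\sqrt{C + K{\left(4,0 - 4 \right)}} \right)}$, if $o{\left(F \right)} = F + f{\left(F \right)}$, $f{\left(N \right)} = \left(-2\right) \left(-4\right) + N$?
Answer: $-37210 + 2 i \sqrt{11} \approx -37210.0 + 6.6332 i$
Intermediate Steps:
$C = -1$ ($C = \frac{1}{2} - \frac{1 \cdot 9}{6} = \frac{1}{2} - \frac{3}{2} = -1$)
$f{\left(N \right)} = 8 + N$
$o{\left(F \right)} = 8 + 2 F$ ($o{\left(F \right)} = F + \left(8 + F\right) = 8 + 2 F$)
$-37218 + o{\left(\sqrt{C + K{\left(4,0 - 4 \right)}} \right)} = -37218 + \left(8 + 2 \sqrt{-1 - 10}\right) = -37218 + \left(8 + 2 \sqrt{-11}\right) = -37218 + \left(8 + 2 i \sqrt{11}\right) = -37210 + 2 i \sqrt{11}$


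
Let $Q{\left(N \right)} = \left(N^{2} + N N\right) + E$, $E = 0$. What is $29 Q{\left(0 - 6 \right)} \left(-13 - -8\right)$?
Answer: $-10440$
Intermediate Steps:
$Q{\left(N \right)} = 2 N^{2}$ ($Q{\left(N \right)} = \left(N^{2} + N N\right) + 0 = \left(N^{2} + N^{2}\right) + 0 = 2 N^{2} + 0 = 2 N^{2}$)
$29 Q{\left(0 - 6 \right)} \left(-13 - -8\right) = 29 \cdot 2 \left(0 - 6\right)^{2} \left(-13 - -8\right) = 29 \cdot 2 \left(0 - 6\right)^{2} \left(-13 + 8\right) = 29 \cdot 2 \left(-6\right)^{2} \left(-5\right) = 29 \cdot 2 \cdot 36 \left(-5\right) = 29 \cdot 72 \left(-5\right) = 2088 \left(-5\right) = -10440$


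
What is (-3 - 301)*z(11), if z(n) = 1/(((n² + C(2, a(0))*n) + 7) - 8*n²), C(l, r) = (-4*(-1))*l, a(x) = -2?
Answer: 19/47 ≈ 0.40426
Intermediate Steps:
C(l, r) = 4*l
z(n) = 1/(7 - 7*n² + 8*n) (z(n) = 1/(((n² + (4*2)*n) + 7) - 8*n²) = 1/(((n² + 8*n) + 7) - 8*n²) = 1/((7 + n² + 8*n) - 8*n²) = 1/(7 - 7*n² + 8*n))
(-3 - 301)*z(11) = (-3 - 301)/(7 - 7*11² + 8*11) = -304/(7 - 7*121 + 88) = -304/(7 - 847 + 88) = -304/(-752) = -304*(-1/752) = 19/47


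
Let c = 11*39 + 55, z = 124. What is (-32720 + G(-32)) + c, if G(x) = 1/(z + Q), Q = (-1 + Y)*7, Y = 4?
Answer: -4674219/145 ≈ -32236.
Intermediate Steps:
c = 484 (c = 429 + 55 = 484)
Q = 21 (Q = (-1 + 4)*7 = 3*7 = 21)
G(x) = 1/145 (G(x) = 1/(124 + 21) = 1/145)
(-32720 + G(-32)) + c = (-32720 + 1/145) + 484 = -4744399/145 + 484 = -4674219/145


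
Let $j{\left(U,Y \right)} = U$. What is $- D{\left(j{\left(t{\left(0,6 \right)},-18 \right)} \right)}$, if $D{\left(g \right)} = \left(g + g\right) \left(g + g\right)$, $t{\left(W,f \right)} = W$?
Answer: $0$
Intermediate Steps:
$D{\left(g \right)} = 4 g^{2}$ ($D{\left(g \right)} = 2 g 2 g = 4 g^{2}$)
$- D{\left(j{\left(t{\left(0,6 \right)},-18 \right)} \right)} = - 4 \cdot 0^{2} = - 4 \cdot 0 = \left(-1\right) 0 = 0$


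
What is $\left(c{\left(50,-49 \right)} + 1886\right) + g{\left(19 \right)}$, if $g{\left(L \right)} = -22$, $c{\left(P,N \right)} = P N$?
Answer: $-586$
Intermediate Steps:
$c{\left(P,N \right)} = N P$
$\left(c{\left(50,-49 \right)} + 1886\right) + g{\left(19 \right)} = \left(\left(-49\right) 50 + 1886\right) - 22 = \left(-2450 + 1886\right) - 22 = -564 - 22 = -586$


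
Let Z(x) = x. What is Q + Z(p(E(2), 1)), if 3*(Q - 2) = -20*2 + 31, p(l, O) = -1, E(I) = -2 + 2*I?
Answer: -2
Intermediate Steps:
Q = -1 (Q = 2 + (-20*2 + 31)/3 = 2 + (-40 + 31)/3 = 2 + (⅓)*(-9) = 2 - 3 = -1)
Q + Z(p(E(2), 1)) = -1 - 1 = -2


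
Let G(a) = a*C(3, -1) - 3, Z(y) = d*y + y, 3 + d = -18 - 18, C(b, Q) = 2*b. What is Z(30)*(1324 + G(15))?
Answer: -1608540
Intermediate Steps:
d = -39 (d = -3 + (-18 - 18) = -3 - 36 = -39)
Z(y) = -38*y (Z(y) = -39*y + y = -38*y)
G(a) = -3 + 6*a (G(a) = a*(2*3) - 3 = a*6 - 3 = 6*a - 3 = -3 + 6*a)
Z(30)*(1324 + G(15)) = (-38*30)*(1324 + (-3 + 6*15)) = -1140*(1324 + (-3 + 90)) = -1140*(1324 + 87) = -1140*1411 = -1608540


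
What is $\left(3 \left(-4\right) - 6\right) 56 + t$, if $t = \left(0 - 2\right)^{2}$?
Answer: $-1004$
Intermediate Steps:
$t = 4$ ($t = \left(-2\right)^{2} = 4$)
$\left(3 \left(-4\right) - 6\right) 56 + t = \left(3 \left(-4\right) - 6\right) 56 + 4 = \left(-12 - 6\right) 56 + 4 = \left(-18\right) 56 + 4 = -1008 + 4 = -1004$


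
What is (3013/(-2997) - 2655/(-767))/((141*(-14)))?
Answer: -47848/38454507 ≈ -0.0012443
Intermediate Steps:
(3013/(-2997) - 2655/(-767))/((141*(-14))) = (3013*(-1/2997) - 2655*(-1/767))/(-1974) = (-3013/2997 + 45/13)*(-1/1974) = (95696/38961)*(-1/1974) = -47848/38454507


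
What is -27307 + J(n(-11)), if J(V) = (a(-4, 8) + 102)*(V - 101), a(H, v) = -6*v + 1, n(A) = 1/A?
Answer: -32867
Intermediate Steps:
a(H, v) = 1 - 6*v
J(V) = -5555 + 55*V (J(V) = ((1 - 6*8) + 102)*(V - 101) = ((1 - 48) + 102)*(-101 + V) = (-47 + 102)*(-101 + V) = 55*(-101 + V) = -5555 + 55*V)
-27307 + J(n(-11)) = -27307 + (-5555 + 55/(-11)) = -27307 + (-5555 + 55*(-1/11)) = -27307 + (-5555 - 5) = -27307 - 5560 = -32867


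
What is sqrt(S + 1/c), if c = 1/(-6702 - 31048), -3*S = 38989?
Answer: I*sqrt(456717)/3 ≈ 225.27*I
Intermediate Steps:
S = -38989/3 (S = -1/3*38989 = -38989/3 ≈ -12996.)
c = -1/37750 (c = 1/(-37750) = -1/37750 ≈ -2.6490e-5)
sqrt(S + 1/c) = sqrt(-38989/3 + 1/(-1/37750)) = sqrt(-38989/3 - 37750) = sqrt(-152239/3) = I*sqrt(456717)/3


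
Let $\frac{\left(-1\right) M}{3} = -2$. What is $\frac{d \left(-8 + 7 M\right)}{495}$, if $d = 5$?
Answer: $\frac{34}{99} \approx 0.34343$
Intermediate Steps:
$M = 6$ ($M = \left(-3\right) \left(-2\right) = 6$)
$\frac{d \left(-8 + 7 M\right)}{495} = \frac{5 \left(-8 + 7 \cdot 6\right)}{495} = 5 \left(-8 + 42\right) \frac{1}{495} = 5 \cdot 34 \cdot \frac{1}{495} = 170 \cdot \frac{1}{495} = \frac{34}{99}$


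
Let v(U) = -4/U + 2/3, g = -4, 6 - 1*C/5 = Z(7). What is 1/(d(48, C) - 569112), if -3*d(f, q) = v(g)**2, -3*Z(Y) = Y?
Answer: -27/15366049 ≈ -1.7571e-6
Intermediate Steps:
Z(Y) = -Y/3
C = 125/3 (C = 30 - (-5)*7/3 = 30 - 5*(-7/3) = 30 + 35/3 = 125/3 ≈ 41.667)
v(U) = 2/3 - 4/U (v(U) = -4/U + 2*(1/3) = -4/U + 2/3 = 2/3 - 4/U)
d(f, q) = -25/27 (d(f, q) = -(2/3 - 4/(-4))**2/3 = -(2/3 - 4*(-1/4))**2/3 = -(2/3 + 1)**2/3 = -(5/3)**2/3 = -1/3*25/9 = -25/27)
1/(d(48, C) - 569112) = 1/(-25/27 - 569112) = 1/(-15366049/27) = -27/15366049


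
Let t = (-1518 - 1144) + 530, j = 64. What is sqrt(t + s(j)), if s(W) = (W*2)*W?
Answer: 2*sqrt(1515) ≈ 77.846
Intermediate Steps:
s(W) = 2*W**2 (s(W) = (2*W)*W = 2*W**2)
t = -2132 (t = -2662 + 530 = -2132)
sqrt(t + s(j)) = sqrt(-2132 + 2*64**2) = sqrt(-2132 + 2*4096) = sqrt(-2132 + 8192) = sqrt(6060) = 2*sqrt(1515)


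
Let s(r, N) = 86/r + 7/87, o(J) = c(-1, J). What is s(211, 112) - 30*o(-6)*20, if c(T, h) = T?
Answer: 11023159/18357 ≈ 600.49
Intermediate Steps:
o(J) = -1
s(r, N) = 7/87 + 86/r (s(r, N) = 86/r + 7*(1/87) = 86/r + 7/87 = 7/87 + 86/r)
s(211, 112) - 30*o(-6)*20 = (7/87 + 86/211) - 30*(-1)*20 = (7/87 + 86*(1/211)) - (-30)*20 = (7/87 + 86/211) - 1*(-600) = 8959/18357 + 600 = 11023159/18357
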